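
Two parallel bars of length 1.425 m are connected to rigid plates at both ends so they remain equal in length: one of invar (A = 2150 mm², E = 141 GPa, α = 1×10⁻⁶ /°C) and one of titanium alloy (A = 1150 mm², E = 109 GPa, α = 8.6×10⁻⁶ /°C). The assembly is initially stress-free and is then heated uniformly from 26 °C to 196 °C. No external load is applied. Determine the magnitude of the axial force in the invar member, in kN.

Equilibrium of a rigid end plate with no external load gives equal and opposite internal forces ±P in the two members. Since α_{titanium alloy} > α_{invar}, heating drives the titanium alloy into compression and the invar into tension.
Equating the net (thermal + elastic) strains gives |α₁ − α₂|·ΔT = P·[1/(A₁E₁) + 1/(A₂E₂)].
|α₁ − α₂|·ΔT = 7.6×10⁻⁶ × 170 = 0.001292.
1/(A₁E₁) + 1/(A₂E₂) = 1/(2150×141×10³) + 1/(1150×109×10³) = 1.128×10⁻⁸ N⁻¹.
So P = 0.001292 / 1.128×10⁻⁸ = 114.6 kN.

P ≈ 115 kN (tensile in the invar)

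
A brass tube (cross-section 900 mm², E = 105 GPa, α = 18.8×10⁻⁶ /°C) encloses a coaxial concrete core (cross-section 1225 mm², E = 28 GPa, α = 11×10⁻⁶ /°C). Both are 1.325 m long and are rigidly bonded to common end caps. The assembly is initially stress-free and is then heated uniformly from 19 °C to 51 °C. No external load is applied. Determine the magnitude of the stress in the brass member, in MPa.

σ ≈ 6.98 MPa (compressive)

Both members must finish at the same length. With the larger α, the brass tends to over-expand; the plates restrain it, putting the brass in compression and the concrete in tension. With no external load the two internal forces are equal and opposite, magnitude P.
Compatibility of the two members (thermal + elastic change equal): (α₁ − α₂)ΔT = P·[1/(A₁E₁) + 1/(A₂E₂)].
|α₁ − α₂|·ΔT = 7.8×10⁻⁶ × 32 = 0.0002496.
1/(A₁E₁) + 1/(A₂E₂) = 1/(900×105×10³) + 1/(1225×28×10³) = 3.974×10⁻⁸ N⁻¹.
P = 0.0002496 / 3.974×10⁻⁸ = 6281 N = 6.281 kN.
σ_{brass} = P/A₁ = 6281/900 = 6.979 MPa, compressive.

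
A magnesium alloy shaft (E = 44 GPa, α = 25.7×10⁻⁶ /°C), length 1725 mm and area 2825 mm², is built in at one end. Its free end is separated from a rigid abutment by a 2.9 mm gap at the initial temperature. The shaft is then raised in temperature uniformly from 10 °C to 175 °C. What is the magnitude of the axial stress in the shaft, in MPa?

σ ≈ 113 MPa (compressive)

Unrestrained expansion: δ_free = αΔT L = 25.7×10⁻⁶ × 165 × 1725 = 7.315 mm.
The gap closes (δ_free > 2.9 mm) and the wall then resists a further 7.315 − 2.9 = 4.415 mm of expansion.
Compatibility: PL/(AE) = 4.415 mm, so σ = P/A = E × (4.415/1725) = 112.6 MPa.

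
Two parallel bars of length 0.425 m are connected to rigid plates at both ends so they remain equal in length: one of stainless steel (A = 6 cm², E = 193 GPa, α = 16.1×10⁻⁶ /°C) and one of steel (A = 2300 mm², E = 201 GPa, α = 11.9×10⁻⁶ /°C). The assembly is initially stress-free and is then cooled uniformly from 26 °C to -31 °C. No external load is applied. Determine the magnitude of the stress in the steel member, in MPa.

Equilibrium of a rigid end plate with no external load gives equal and opposite internal forces ±P in the two members. Since α_{stainless steel} > α_{steel}, cooling drives the stainless steel into tension and the steel into compression.
Equating the net (thermal + elastic) strains gives |α₁ − α₂|·ΔT = P·[1/(A₁E₁) + 1/(A₂E₂)].
|α₁ − α₂|·ΔT = 4.2×10⁻⁶ × 57 = 0.0002394.
1/(A₁E₁) + 1/(A₂E₂) = 1/(600×193×10³) + 1/(2300×201×10³) = 1.08×10⁻⁸ N⁻¹.
P = 0.0002394 / 1.08×10⁻⁸ = 22170 N = 22.17 kN.
σ_{steel} = P/A₂ = 22170/2300 = 9.639 MPa, compressive.

σ ≈ 9.64 MPa (compressive)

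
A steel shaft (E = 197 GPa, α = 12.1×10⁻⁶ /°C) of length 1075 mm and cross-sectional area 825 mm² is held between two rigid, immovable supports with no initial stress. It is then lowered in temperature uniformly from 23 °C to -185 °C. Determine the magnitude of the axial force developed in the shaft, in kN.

The ends cannot move, so σ = EαΔT = 197×10³ × 12.1×10⁻⁶ × 208 = 495.8 MPa.
Then P = σA = 495.8 × 825 mm² = 409 kN, tensile.

P ≈ 409 kN (tensile)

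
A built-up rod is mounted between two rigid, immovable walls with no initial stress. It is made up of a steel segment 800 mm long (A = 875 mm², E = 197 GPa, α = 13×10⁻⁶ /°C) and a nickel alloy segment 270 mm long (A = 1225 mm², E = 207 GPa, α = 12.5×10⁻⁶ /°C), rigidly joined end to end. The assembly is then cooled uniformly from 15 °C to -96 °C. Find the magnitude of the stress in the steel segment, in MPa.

σ ≈ 306 MPa (tensile)

If the supports were absent, the total length change would be Σ αᵢΔT Lᵢ = 13×10⁻⁶×111×800 + 12.5×10⁻⁶×111×270 = 1.529 mm.
The walls prevent any net length change, so an axial force P (same in every segment) develops. Compatibility: P · Σ Lᵢ/(AᵢEᵢ) = δ_free.
The series flexibility is Σ Lᵢ/(AᵢEᵢ) = 800/(875×197×10³) + 270/(1225×207×10³) = 5.706×10⁻⁶ mm/N.
Hence P = δ_free / Σ(L/AE) = 1.529/5.706×10⁻⁶ = 268 kN (tensile).
σ_{steel} = P / A = 268000 / 875 = 306.3 MPa.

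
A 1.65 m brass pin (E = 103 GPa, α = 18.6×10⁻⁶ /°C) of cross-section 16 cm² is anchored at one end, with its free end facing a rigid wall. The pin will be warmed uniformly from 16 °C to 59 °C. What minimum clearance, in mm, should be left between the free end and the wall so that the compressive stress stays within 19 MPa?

With no wall the pin would lengthen by αΔT L = 18.6×10⁻⁶ × 43 × 1650 = 1.32 mm.
At the allowable stress the elastic shortening the wall may impose is σL/E = 19 × 1650 / (103×10³) = 0.3044 mm.
The gap must absorb the remainder: g_min = 1.32 − 0.3044 = 1.015 mm.

g ≈ 1.02 mm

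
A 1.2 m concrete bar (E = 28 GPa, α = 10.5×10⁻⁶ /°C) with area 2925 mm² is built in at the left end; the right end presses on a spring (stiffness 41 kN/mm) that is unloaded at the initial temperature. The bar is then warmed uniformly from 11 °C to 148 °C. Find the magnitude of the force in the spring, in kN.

Free thermal expansion: δ_free = αΔT L = 10.5×10⁻⁶ × 137 × 1200 = 1.726 mm.
Let P be the compressive force at the spring. The bar shortens elastically by PL/(AE) and the spring compresses by P/k; together these equal δ_free.
So P = δ_free / [L/(AE) + 1/k] = 1.726 / [ 1200/(2925×28×10³) + 1/(41×10³) ].
P = 1.726 / 3.904×10⁻⁵ = 44210 N.

P ≈ 44.2 kN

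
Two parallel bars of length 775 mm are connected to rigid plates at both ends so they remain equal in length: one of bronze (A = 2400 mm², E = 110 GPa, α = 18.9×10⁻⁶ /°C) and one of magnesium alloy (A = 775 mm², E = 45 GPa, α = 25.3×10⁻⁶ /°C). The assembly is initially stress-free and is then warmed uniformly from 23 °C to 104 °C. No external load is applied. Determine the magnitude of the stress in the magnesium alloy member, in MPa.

σ ≈ 20.6 MPa (compressive)

The magnesium alloy has the larger α, so on heating it would change length more than the bronze if both were free. The rigid plates force a common final length, so the magnesium alloy is put into compression and the bronze into tension, with equal and opposite forces P (no external load).
Equating the net (thermal + elastic) strains gives |α₁ − α₂|·ΔT = P·[1/(A₁E₁) + 1/(A₂E₂)].
|α₁ − α₂|·ΔT = 6.4×10⁻⁶ × 81 = 0.0005184.
1/(A₁E₁) + 1/(A₂E₂) = 1/(2400×110×10³) + 1/(775×45×10³) = 3.246×10⁻⁸ N⁻¹.
P = 0.0005184 / 3.246×10⁻⁸ = 15970 N = 15.97 kN.
σ_{magnesium alloy} = P/A₂ = 15970/775 = 20.61 MPa, compressive.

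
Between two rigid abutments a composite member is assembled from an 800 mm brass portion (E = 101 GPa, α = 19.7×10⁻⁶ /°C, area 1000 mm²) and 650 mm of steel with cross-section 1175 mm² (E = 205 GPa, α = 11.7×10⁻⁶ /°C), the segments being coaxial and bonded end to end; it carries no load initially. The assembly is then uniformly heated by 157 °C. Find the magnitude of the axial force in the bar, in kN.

P ≈ 345 kN (compressive)

Free thermal expansion of the whole bar: Σ αᵢΔT Lᵢ = 19.7×10⁻⁶×157×800 + 11.7×10⁻⁶×157×650 = 3.668 mm.
Since the ends are fixed, an axial force P builds up, equal in every segment, with P · Σ Lᵢ/(AᵢEᵢ) = δ_free.
The series flexibility is Σ Lᵢ/(AᵢEᵢ) = 800/(1000×101×10³) + 650/(1175×205×10³) = 1.062×10⁻⁵ mm/N.
Hence P = δ_free / Σ(L/AE) = 3.668/1.062×10⁻⁵ = 345.4 kN (compressive).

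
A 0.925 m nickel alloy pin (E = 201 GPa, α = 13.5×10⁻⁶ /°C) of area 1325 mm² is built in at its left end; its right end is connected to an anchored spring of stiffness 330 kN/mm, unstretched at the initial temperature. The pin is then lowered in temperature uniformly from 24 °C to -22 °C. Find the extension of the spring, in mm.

δ ≈ 0.268 mm

Free thermal contraction: δ_free = αΔT L = 13.5×10⁻⁶ × 46 × 925 = 0.5744 mm.
Let P be the tensile force in the spring. The pin extends elastically by PL/(AE) and the spring stretches by P/k; together these equal δ_free.
So P = δ_free / [L/(AE) + 1/k] = 0.5744 / [ 925/(1325×201×10³) + 1/(330×10³) ].
P = 0.5744 / 6.504×10⁻⁶ = 88330 N.
Spring extension = P/k = 88330/(330×10³) = 0.2677 mm.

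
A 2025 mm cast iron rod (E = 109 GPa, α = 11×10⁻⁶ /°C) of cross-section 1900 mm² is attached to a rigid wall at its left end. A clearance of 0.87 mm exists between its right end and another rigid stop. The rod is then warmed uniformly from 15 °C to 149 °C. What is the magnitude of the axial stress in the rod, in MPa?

σ ≈ 114 MPa (compressive)

If the wall were absent the rod would grow by αΔT L = 11×10⁻⁶ × 134 × 2025 = 2.985 mm.
After closing the 0.87 mm clearance, 2.985 − 0.87 = 2.115 mm of expansion remains to be suppressed by the wall.
That suppressed elongation corresponds to σ = E·Δ/L = 109×10³ × 2.115/2025 = 113.8 MPa.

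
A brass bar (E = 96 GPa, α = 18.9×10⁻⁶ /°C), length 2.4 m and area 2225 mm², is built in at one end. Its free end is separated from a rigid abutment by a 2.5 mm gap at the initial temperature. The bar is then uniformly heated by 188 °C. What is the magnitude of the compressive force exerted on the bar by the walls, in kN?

If the wall were absent the bar would grow by αΔT L = 18.9×10⁻⁶ × 188 × 2400 = 8.528 mm.
After closing the 2.5 mm clearance, 8.528 − 2.5 = 6.028 mm of expansion remains to be suppressed by the wall.
Compatibility: PL/(AE) = 6.028 mm, so σ = P/A = E × (6.028/2400) = 241.1 MPa.
P = σA = 241.1 × 2225 = 536.5 kN.

P ≈ 536 kN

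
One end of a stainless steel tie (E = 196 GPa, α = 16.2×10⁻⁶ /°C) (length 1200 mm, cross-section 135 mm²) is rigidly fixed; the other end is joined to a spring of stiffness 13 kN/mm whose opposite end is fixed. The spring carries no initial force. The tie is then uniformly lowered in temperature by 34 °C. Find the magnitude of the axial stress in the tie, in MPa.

The unrestrained thermal change is αΔT L = 16.2×10⁻⁶ × 34 × 1200 = 0.661 mm.
With a force P in the spring, the elastic change of the tie is PL/(AE) and that of the spring is P/k; compatibility requires their sum to equal δ_free.
So P = δ_free / [L/(AE) + 1/k] = 0.661 / [ 1200/(135×196×10³) + 1/(13×10³) ].
P = 0.661 / 0.0001223 = 5406 N.
σ = P/A = 5406/135 = 40.04 MPa.

σ ≈ 40 MPa (tensile)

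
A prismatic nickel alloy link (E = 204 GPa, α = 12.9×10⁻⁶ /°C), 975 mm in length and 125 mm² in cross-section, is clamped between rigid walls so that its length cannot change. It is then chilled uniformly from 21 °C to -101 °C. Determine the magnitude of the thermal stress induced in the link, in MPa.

σ ≈ 321 MPa (tensile)

With length fixed, the mechanical strain must cancel the thermal strain αΔT = 12.9×10⁻⁶ × 122 = 1573.8×10⁻⁶.
The stress required to suppress this strain is σ = Eε = 204×10³ × 1573.8×10⁻⁶ = 321.1 MPa, tensile since the link is trying to contract.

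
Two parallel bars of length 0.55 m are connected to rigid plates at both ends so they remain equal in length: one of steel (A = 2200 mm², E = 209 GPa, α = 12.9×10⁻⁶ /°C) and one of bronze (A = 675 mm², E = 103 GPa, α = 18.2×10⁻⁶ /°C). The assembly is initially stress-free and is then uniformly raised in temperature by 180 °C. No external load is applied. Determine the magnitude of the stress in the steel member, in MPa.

The bronze has the larger α, so on heating it would change length more than the steel if both were free. The rigid plates force a common final length, so the bronze is put into compression and the steel into tension, with equal and opposite forces P (no external load).
Setting the final lengths equal and cancelling L: (α₁ − α₂)ΔT = P/(A₁E₁) + P/(A₂E₂).
|α₁ − α₂|·ΔT = 5.3×10⁻⁶ × 180 = 0.000954.
1/(A₁E₁) + 1/(A₂E₂) = 1/(2200×209×10³) + 1/(675×103×10³) = 1.656×10⁻⁸ N⁻¹.
P = 0.000954 / 1.656×10⁻⁸ = 57620 N = 57.62 kN.
σ_{steel} = P/A₁ = 57620/2200 = 26.19 MPa, tensile.

σ ≈ 26.2 MPa (tensile)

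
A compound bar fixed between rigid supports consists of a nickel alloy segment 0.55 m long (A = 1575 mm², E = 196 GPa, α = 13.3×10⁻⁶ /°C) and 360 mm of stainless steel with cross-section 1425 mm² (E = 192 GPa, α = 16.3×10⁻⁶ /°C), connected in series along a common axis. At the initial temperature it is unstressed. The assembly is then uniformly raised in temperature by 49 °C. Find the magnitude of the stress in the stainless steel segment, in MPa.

If the supports were absent, the total length change would be Σ αᵢΔT Lᵢ = 13.3×10⁻⁶×49×550 + 16.3×10⁻⁶×49×360 = 0.646 mm.
The walls prevent any net length change, so an axial force P (same in every segment) develops. Compatibility: P · Σ Lᵢ/(AᵢEᵢ) = δ_free.
The series flexibility is Σ Lᵢ/(AᵢEᵢ) = 550/(1575×196×10³) + 360/(1425×192×10³) = 3.097×10⁻⁶ mm/N.
So P = 0.646 / 3.097×10⁻⁶ = 208.5 kN, compressive.
σ_{stainless steel} = P / A = 208500 / 1425 = 146.3 MPa.

σ ≈ 146 MPa (compressive)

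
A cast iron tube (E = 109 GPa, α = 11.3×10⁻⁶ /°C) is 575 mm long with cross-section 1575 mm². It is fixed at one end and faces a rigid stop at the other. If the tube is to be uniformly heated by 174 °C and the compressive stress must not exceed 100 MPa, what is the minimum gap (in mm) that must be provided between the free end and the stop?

Free expansion if unrestrained: δ_free = αΔT L = 11.3×10⁻⁶ × 174 × 575 = 1.131 mm.
At the allowable stress the elastic shortening the wall may impose is σL/E = 100 × 575 / (109×10³) = 0.5275 mm.
So the gap has to take up the difference, g_min = δ_free − σL/E = 1.131 − 0.5275 = 0.603 mm.

g ≈ 0.603 mm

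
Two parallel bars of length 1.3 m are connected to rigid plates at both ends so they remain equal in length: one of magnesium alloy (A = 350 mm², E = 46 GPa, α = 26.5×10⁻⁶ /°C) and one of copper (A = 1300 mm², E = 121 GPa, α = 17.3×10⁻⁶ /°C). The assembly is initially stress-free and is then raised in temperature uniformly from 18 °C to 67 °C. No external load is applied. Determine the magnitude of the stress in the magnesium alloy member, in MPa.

σ ≈ 18.8 MPa (compressive)

Equilibrium of a rigid end plate with no external load gives equal and opposite internal forces ±P in the two members. Since α_{magnesium alloy} > α_{copper}, heating drives the magnesium alloy into compression and the copper into tension.
Compatibility of the two members (thermal + elastic change equal): (α₁ − α₂)ΔT = P·[1/(A₁E₁) + 1/(A₂E₂)].
|α₁ − α₂|·ΔT = 9.2×10⁻⁶ × 49 = 0.0004508.
1/(A₁E₁) + 1/(A₂E₂) = 1/(350×46×10³) + 1/(1300×121×10³) = 6.847×10⁻⁸ N⁻¹.
P = 0.0004508 / 6.847×10⁻⁸ = 6584 N = 6.584 kN.
σ_{magnesium alloy} = P/A₁ = 6584/350 = 18.81 MPa, compressive.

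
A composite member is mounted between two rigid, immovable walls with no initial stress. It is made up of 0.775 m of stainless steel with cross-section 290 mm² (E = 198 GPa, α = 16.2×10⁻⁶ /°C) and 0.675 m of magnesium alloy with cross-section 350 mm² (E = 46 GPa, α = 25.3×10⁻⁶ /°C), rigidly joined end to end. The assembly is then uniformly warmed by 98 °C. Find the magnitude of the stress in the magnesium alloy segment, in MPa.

Free thermal expansion of the whole bar: Σ αᵢΔT Lᵢ = 16.2×10⁻⁶×98×775 + 25.3×10⁻⁶×98×675 = 2.904 mm.
The walls prevent any net length change, so an axial force P (same in every segment) develops. Compatibility: P · Σ Lᵢ/(AᵢEᵢ) = δ_free.
Σ Lᵢ/(AᵢEᵢ) = 775/(290×198×10³) + 675/(350×46×10³) = 5.542×10⁻⁵ mm/N.
So P = 2.904 / 5.542×10⁻⁵ = 52.4 kN, compressive.
σ_{magnesium alloy} = P / A = 52400 / 350 = 149.7 MPa.

σ ≈ 150 MPa (compressive)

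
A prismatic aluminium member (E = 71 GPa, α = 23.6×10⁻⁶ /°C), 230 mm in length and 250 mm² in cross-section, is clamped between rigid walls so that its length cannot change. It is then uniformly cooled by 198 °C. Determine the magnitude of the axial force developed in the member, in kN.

P ≈ 82.9 kN (tensile)

Full restraint means ε = 0, so the stress is σ = EαΔT = 71×10³ × 23.6×10⁻⁶ × 198 = 331.8 MPa.
Axial force P = σA = 331.8 × 250 = 82940 N = 82.94 kN, tensile.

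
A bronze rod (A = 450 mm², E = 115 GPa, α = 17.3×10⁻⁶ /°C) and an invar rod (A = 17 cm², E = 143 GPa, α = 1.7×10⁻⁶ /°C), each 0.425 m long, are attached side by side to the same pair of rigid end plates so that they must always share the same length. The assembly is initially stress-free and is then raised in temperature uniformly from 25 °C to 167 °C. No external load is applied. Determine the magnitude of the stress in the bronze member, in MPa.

The bronze has the larger α, so on heating it would change length more than the invar if both were free. The rigid plates force a common final length, so the bronze is put into compression and the invar into tension, with equal and opposite forces P (no external load).
Equating the net (thermal + elastic) strains gives |α₁ − α₂|·ΔT = P·[1/(A₁E₁) + 1/(A₂E₂)].
|α₁ − α₂|·ΔT = 15.6×10⁻⁶ × 142 = 0.002215.
1/(A₁E₁) + 1/(A₂E₂) = 1/(450×115×10³) + 1/(1700×143×10³) = 2.344×10⁻⁸ N⁻¹.
P = 0.002215 / 2.344×10⁻⁸ = 94520 N = 94.52 kN.
σ_{bronze} = P/A₁ = 94520/450 = 210 MPa, compressive.

σ ≈ 210 MPa (compressive)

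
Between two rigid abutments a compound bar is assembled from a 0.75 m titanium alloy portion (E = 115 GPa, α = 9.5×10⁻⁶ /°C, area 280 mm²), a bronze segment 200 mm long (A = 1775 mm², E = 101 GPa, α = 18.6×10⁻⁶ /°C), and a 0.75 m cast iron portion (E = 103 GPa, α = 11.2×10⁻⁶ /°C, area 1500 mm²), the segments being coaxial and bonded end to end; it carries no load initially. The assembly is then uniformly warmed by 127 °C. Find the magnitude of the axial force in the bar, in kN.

With the walls removed the bar would change length by δ_free = Σ αᵢΔT Lᵢ = 9.5×10⁻⁶×127×750 + 18.6×10⁻⁶×127×200 + 11.2×10⁻⁶×127×750 = 2.444 mm.
The rigid supports impose zero overall length change; the single axial force P common to all segments must satisfy P Σ Lᵢ/(AᵢEᵢ) = δ_free.
The series flexibility is Σ Lᵢ/(AᵢEᵢ) = 750/(280×115×10³) + 200/(1775×101×10³) + 750/(1500×103×10³) = 2.926×10⁻⁵ mm/N.
Hence P = δ_free / Σ(L/AE) = 2.444/2.926×10⁻⁵ = 83.53 kN (compressive).

P ≈ 83.5 kN (compressive)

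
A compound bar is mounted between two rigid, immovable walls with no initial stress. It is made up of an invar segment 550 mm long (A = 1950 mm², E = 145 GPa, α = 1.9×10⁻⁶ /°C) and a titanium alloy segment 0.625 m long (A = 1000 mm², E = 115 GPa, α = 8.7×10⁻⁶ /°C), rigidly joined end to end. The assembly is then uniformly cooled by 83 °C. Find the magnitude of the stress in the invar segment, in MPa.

σ ≈ 37.4 MPa (tensile)

If the supports were absent, the total length change would be Σ αᵢΔT Lᵢ = 1.9×10⁻⁶×83×550 + 8.7×10⁻⁶×83×625 = 0.538 mm.
The walls prevent any net length change, so an axial force P (same in every segment) develops. Compatibility: P · Σ Lᵢ/(AᵢEᵢ) = δ_free.
Σ Lᵢ/(AᵢEᵢ) = 550/(1950×145×10³) + 625/(1000×115×10³) = 7.38×10⁻⁶ mm/N.
P = 0.538 / 7.38×10⁻⁶ = 72910 N = 72.91 kN, tensile.
σ_{invar} = P / A = 72910 / 1950 = 37.39 MPa.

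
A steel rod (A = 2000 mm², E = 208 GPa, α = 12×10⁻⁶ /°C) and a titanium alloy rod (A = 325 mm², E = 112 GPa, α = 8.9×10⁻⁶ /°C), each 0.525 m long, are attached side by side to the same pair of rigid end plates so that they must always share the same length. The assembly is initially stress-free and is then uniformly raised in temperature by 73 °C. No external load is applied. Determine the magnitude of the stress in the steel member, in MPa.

σ ≈ 3.79 MPa (compressive)

The steel has the larger α, so on heating it would change length more than the titanium alloy if both were free. The rigid plates force a common final length, so the steel is put into compression and the titanium alloy into tension, with equal and opposite forces P (no external load).
Equating the net (thermal + elastic) strains gives |α₁ − α₂|·ΔT = P·[1/(A₁E₁) + 1/(A₂E₂)].
|α₁ − α₂|·ΔT = 3.1×10⁻⁶ × 73 = 0.0002263.
1/(A₁E₁) + 1/(A₂E₂) = 1/(2000×208×10³) + 1/(325×112×10³) = 2.988×10⁻⁸ N⁻¹.
P = 0.0002263 / 2.988×10⁻⁸ = 7575 N = 7.575 kN.
σ_{steel} = P/A₁ = 7575/2000 = 3.787 MPa, compressive.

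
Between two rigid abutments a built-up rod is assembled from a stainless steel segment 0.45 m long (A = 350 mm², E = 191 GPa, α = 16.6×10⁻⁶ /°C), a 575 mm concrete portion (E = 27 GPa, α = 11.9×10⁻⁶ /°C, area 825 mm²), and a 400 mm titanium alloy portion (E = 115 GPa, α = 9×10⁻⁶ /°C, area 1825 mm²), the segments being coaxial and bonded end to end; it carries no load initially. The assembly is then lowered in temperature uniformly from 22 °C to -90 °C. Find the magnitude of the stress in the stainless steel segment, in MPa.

σ ≈ 166 MPa (tensile)

With the walls removed the bar would change length by δ_free = Σ αᵢΔT Lᵢ = 16.6×10⁻⁶×112×450 + 11.9×10⁻⁶×112×575 + 9×10⁻⁶×112×400 = 2.006 mm.
The walls prevent any net length change, so an axial force P (same in every segment) develops. Compatibility: P · Σ Lᵢ/(AᵢEᵢ) = δ_free.
Σ Lᵢ/(AᵢEᵢ) = 450/(350×191×10³) + 575/(825×27×10³) + 400/(1825×115×10³) = 3.445×10⁻⁵ mm/N.
So P = 2.006 / 3.445×10⁻⁵ = 58.23 kN, tensile.
σ_{stainless steel} = P / A = 58230 / 350 = 166.4 MPa.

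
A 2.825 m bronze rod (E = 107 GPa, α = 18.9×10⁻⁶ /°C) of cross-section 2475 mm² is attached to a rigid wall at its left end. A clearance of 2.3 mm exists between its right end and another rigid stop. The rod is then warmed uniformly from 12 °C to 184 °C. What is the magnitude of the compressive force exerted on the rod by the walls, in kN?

Unrestrained expansion: δ_free = αΔT L = 18.9×10⁻⁶ × 172 × 2825 = 9.184 mm.
After closing the 2.3 mm clearance, 9.184 − 2.3 = 6.884 mm of expansion remains to be suppressed by the wall.
That suppressed elongation corresponds to σ = E·Δ/L = 107×10³ × 6.884/2825 = 260.7 MPa.
Force on the wall = σA = 260.7 × 2475 mm² = 645.3 kN.

P ≈ 645 kN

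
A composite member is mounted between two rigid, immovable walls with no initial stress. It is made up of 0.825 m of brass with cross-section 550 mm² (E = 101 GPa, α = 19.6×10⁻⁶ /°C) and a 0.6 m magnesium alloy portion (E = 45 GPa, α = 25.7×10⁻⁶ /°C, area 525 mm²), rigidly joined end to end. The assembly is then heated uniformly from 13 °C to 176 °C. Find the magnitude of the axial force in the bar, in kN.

If the supports were absent, the total length change would be Σ αᵢΔT Lᵢ = 19.6×10⁻⁶×163×825 + 25.7×10⁻⁶×163×600 = 5.149 mm.
The rigid supports impose zero overall length change; the single axial force P common to all segments must satisfy P Σ Lᵢ/(AᵢEᵢ) = δ_free.
The series flexibility is Σ Lᵢ/(AᵢEᵢ) = 825/(550×101×10³) + 600/(525×45×10³) = 4.025×10⁻⁵ mm/N.
P = 5.149 / 4.025×10⁻⁵ = 127900 N = 127.9 kN, compressive.

P ≈ 128 kN (compressive)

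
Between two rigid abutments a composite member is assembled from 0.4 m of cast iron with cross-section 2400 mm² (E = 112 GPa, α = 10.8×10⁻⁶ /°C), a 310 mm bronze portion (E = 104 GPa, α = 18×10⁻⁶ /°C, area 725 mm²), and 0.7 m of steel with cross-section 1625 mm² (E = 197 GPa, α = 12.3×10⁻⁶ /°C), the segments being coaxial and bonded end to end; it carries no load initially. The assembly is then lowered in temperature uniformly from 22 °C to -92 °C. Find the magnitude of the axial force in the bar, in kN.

If the supports were absent, the total length change would be Σ αᵢΔT Lᵢ = 10.8×10⁻⁶×114×400 + 18×10⁻⁶×114×310 + 12.3×10⁻⁶×114×700 = 2.11 mm.
The walls prevent any net length change, so an axial force P (same in every segment) develops. Compatibility: P · Σ Lᵢ/(AᵢEᵢ) = δ_free.
Σ Lᵢ/(AᵢEᵢ) = 400/(2400×112×10³) + 310/(725×104×10³) + 700/(1625×197×10³) = 7.786×10⁻⁶ mm/N.
So P = 2.11 / 7.786×10⁻⁶ = 271 kN, tensile.

P ≈ 271 kN (tensile)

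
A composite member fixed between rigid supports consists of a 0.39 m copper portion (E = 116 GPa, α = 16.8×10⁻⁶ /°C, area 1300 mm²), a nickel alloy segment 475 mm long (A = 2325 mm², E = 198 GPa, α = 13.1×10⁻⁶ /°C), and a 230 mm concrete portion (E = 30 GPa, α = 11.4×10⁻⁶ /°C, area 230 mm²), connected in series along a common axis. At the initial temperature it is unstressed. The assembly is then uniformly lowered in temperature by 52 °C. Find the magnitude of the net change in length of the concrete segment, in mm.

If the supports were absent, the total length change would be Σ αᵢΔT Lᵢ = 16.8×10⁻⁶×52×390 + 13.1×10⁻⁶×52×475 + 11.4×10⁻⁶×52×230 = 0.8006 mm.
The walls prevent any net length change, so an axial force P (same in every segment) develops. Compatibility: P · Σ Lᵢ/(AᵢEᵢ) = δ_free.
Σ Lᵢ/(AᵢEᵢ) = 390/(1300×116×10³) + 475/(2325×198×10³) + 230/(230×30×10³) = 3.695×10⁻⁵ mm/N.
P = 0.8006 / 3.695×10⁻⁵ = 21670 N = 21.67 kN, tensile.
For the concrete segment, free thermal change = 11.4×10⁻⁶×52×230 = 0.1363 mm and elastic change from P = 21670×230/(230×30×10³) = 0.7222 mm; these oppose, so the net change is 0.586 mm (segment lengthens).

|ΔL| ≈ 0.586 mm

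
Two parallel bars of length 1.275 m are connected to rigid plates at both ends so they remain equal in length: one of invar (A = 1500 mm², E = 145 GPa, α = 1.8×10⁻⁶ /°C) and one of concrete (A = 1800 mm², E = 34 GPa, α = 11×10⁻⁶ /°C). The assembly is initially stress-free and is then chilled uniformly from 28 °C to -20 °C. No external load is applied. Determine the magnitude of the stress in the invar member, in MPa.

The concrete has the larger α, so on cooling it would change length more than the invar if both were free. The rigid plates force a common final length, so the concrete is put into tension and the invar into compression, with equal and opposite forces P (no external load).
Equating the net (thermal + elastic) strains gives |α₁ − α₂|·ΔT = P·[1/(A₁E₁) + 1/(A₂E₂)].
|α₁ − α₂|·ΔT = 9.2×10⁻⁶ × 48 = 0.0004416.
1/(A₁E₁) + 1/(A₂E₂) = 1/(1500×145×10³) + 1/(1800×34×10³) = 2.094×10⁻⁸ N⁻¹.
So P = 0.0004416 / 2.094×10⁻⁸ = 21.09 kN.
σ_{invar} = P/A₁ = 21090/1500 = 14.06 MPa, compressive.

σ ≈ 14.1 MPa (compressive)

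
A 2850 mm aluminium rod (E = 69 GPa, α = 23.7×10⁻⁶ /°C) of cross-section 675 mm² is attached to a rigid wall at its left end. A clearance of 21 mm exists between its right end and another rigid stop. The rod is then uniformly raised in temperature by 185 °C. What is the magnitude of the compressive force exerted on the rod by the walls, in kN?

Unrestrained expansion: δ_free = αΔT L = 23.7×10⁻⁶ × 185 × 2850 = 12.5 mm.
Since δ_free = 12.5 mm is less than the 21 mm gap, the rod never touches the wall. No axial force develops.

P ≈ 0 kN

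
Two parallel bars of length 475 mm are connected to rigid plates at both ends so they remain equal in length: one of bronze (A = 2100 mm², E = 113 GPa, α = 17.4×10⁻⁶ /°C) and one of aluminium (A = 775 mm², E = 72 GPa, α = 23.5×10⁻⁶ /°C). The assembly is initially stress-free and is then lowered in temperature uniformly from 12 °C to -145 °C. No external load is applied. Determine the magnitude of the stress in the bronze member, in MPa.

σ ≈ 20.6 MPa (compressive)

Both members must finish at the same length. With the larger α, the aluminium tends to over-contract; the plates restrain it, putting the aluminium in tension and the bronze in compression. With no external load the two internal forces are equal and opposite, magnitude P.
Compatibility of the two members (thermal + elastic change equal): (α₁ − α₂)ΔT = P·[1/(A₁E₁) + 1/(A₂E₂)].
|α₁ − α₂|·ΔT = 6.1×10⁻⁶ × 157 = 0.0009577.
1/(A₁E₁) + 1/(A₂E₂) = 1/(2100×113×10³) + 1/(775×72×10³) = 2.214×10⁻⁸ N⁻¹.
So P = 0.0009577 / 2.214×10⁻⁸ = 43.27 kN.
σ_{bronze} = P/A₁ = 43270/2100 = 20.6 MPa, compressive.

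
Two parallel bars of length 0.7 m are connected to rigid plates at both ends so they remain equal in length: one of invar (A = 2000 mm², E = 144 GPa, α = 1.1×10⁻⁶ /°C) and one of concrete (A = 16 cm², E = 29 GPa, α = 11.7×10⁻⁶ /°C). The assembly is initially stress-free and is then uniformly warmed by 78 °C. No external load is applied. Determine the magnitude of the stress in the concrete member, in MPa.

σ ≈ 20.7 MPa (compressive)

Both members must finish at the same length. With the larger α, the concrete tends to over-expand; the plates restrain it, putting the concrete in compression and the invar in tension. With no external load the two internal forces are equal and opposite, magnitude P.
Compatibility of the two members (thermal + elastic change equal): (α₁ − α₂)ΔT = P·[1/(A₁E₁) + 1/(A₂E₂)].
|α₁ − α₂|·ΔT = 10.6×10⁻⁶ × 78 = 0.0008268.
1/(A₁E₁) + 1/(A₂E₂) = 1/(2000×144×10³) + 1/(1600×29×10³) = 2.502×10⁻⁸ N⁻¹.
So P = 0.0008268 / 2.502×10⁻⁸ = 33.04 kN.
σ_{concrete} = P/A₂ = 33040/1600 = 20.65 MPa, compressive.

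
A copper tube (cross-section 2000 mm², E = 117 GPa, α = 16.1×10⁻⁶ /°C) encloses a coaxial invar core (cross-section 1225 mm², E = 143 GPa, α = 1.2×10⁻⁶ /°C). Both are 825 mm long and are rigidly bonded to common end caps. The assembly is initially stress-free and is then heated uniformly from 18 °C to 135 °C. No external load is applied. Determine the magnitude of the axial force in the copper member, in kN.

Both members must finish at the same length. With the larger α, the copper tends to over-expand; the plates restrain it, putting the copper in compression and the invar in tension. With no external load the two internal forces are equal and opposite, magnitude P.
Equating the net (thermal + elastic) strains gives |α₁ − α₂|·ΔT = P·[1/(A₁E₁) + 1/(A₂E₂)].
|α₁ − α₂|·ΔT = 14.9×10⁻⁶ × 117 = 0.001743.
1/(A₁E₁) + 1/(A₂E₂) = 1/(2000×117×10³) + 1/(1225×143×10³) = 9.982×10⁻⁹ N⁻¹.
So P = 0.001743 / 9.982×10⁻⁹ = 174.6 kN.

P ≈ 175 kN (compressive in the copper)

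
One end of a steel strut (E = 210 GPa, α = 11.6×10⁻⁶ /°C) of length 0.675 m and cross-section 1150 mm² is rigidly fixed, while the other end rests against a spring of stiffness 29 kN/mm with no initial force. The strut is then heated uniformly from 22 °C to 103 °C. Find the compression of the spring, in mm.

δ ≈ 0.587 mm

Free thermal expansion: δ_free = αΔT L = 11.6×10⁻⁶ × 81 × 675 = 0.6342 mm.
With a force P in the spring, the elastic change of the strut is PL/(AE) and that of the spring is P/k; compatibility requires their sum to equal δ_free.
P [ L/(AE) + 1/k ] = δ_free → P [ 675/(1150×210×10³) + 1/(29×10³) ] = 0.6342.
P = 0.6342 / 3.728×10⁻⁵ = 17010 N.
Spring compression = P/k = 17010/(29×10³) = 0.5867 mm.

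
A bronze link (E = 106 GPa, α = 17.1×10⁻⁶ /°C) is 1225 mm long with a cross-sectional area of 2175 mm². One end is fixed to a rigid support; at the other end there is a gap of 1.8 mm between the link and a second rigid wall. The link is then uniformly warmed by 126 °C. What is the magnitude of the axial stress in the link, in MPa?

σ ≈ 72.6 MPa (compressive)

Unrestrained expansion: δ_free = αΔT L = 17.1×10⁻⁶ × 126 × 1225 = 2.639 mm.
This exceeds the 1.8 mm gap, so the wall pushes back. The portion of expansion that must be recovered elastically is δ_free − gap = 2.639 − 1.8 = 0.8394 mm.
So σ = E(δ_free − g)/L = 106×10³ × 0.8394/1225 = 72.63 MPa.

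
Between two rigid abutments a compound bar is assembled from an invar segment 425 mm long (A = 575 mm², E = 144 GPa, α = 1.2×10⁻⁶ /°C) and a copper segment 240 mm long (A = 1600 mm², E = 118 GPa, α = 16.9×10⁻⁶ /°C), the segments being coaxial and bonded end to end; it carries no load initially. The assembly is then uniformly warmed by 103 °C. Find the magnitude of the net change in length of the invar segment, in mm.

|ΔL| ≈ 0.324 mm

With the walls removed the bar would change length by δ_free = Σ αᵢΔT Lᵢ = 1.2×10⁻⁶×103×425 + 16.9×10⁻⁶×103×240 = 0.4703 mm.
Since the ends are fixed, an axial force P builds up, equal in every segment, with P · Σ Lᵢ/(AᵢEᵢ) = δ_free.
Σ Lᵢ/(AᵢEᵢ) = 425/(575×144×10³) + 240/(1600×118×10³) = 6.404×10⁻⁶ mm/N.
P = 0.4703 / 6.404×10⁻⁶ = 73440 N = 73.44 kN, compressive.
For the invar segment, free thermal change = 1.2×10⁻⁶×103×425 = 0.05253 mm and elastic change from P = 73440×425/(575×144×10³) = 0.3769 mm; these oppose, so the net change is 0.324 mm (segment shortens).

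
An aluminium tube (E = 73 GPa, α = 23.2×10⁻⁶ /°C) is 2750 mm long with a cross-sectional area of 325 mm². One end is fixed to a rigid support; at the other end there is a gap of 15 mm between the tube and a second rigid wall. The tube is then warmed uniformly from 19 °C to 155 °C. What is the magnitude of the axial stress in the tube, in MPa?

Unrestrained expansion: δ_free = αΔT L = 23.2×10⁻⁶ × 136 × 2750 = 8.677 mm.
This is smaller than the 15 mm clearance, so the tube expands freely without reaching the stop — the stress is zero.

σ ≈ 0 MPa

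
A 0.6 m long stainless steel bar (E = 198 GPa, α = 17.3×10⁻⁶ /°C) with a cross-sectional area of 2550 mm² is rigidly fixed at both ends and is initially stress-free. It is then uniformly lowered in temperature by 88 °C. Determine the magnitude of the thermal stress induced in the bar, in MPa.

With length fixed, the mechanical strain must cancel the thermal strain αΔT = 17.3×10⁻⁶ × 88 = 1522.4×10⁻⁶.
Hence σ = E·αΔT = 198×10³ × 1522.4×10⁻⁶ = 301.4 MPa, tensile.

σ ≈ 301 MPa (tensile)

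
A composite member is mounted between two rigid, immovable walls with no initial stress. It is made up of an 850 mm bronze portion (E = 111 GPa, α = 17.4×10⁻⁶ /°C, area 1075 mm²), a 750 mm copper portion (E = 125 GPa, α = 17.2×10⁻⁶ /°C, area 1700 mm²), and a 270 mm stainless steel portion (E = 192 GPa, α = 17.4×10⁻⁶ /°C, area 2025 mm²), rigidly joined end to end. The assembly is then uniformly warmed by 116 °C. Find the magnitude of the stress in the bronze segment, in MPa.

If the supports were absent, the total length change would be Σ αᵢΔT Lᵢ = 17.4×10⁻⁶×116×850 + 17.2×10⁻⁶×116×750 + 17.4×10⁻⁶×116×270 = 3.757 mm.
Since the ends are fixed, an axial force P builds up, equal in every segment, with P · Σ Lᵢ/(AᵢEᵢ) = δ_free.
Σ Lᵢ/(AᵢEᵢ) = 850/(1075×111×10³) + 750/(1700×125×10³) + 270/(2025×192×10³) = 1.135×10⁻⁵ mm/N.
P = 3.757 / 1.135×10⁻⁵ = 331100 N = 331.1 kN, compressive.
σ_{bronze} = P / A = 331100 / 1075 = 308 MPa.

σ ≈ 308 MPa (compressive)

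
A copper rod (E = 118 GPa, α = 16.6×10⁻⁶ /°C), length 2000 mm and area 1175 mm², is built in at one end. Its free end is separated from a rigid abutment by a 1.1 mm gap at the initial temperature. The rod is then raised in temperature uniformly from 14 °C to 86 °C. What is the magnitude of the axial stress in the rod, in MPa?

σ ≈ 76.1 MPa (compressive)

If the wall were absent the rod would grow by αΔT L = 16.6×10⁻⁶ × 72 × 2000 = 2.39 mm.
This exceeds the 1.1 mm gap, so the wall pushes back. The portion of expansion that must be recovered elastically is δ_free − gap = 2.39 − 1.1 = 1.29 mm.
Compatibility: PL/(AE) = 1.29 mm, so σ = P/A = E × (1.29/2000) = 76.13 MPa.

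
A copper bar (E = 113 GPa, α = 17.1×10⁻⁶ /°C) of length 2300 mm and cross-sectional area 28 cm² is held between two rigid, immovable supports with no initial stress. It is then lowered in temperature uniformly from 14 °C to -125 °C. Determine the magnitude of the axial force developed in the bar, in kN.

With zero net strain, σ = E·αΔT = 113 GPa × 17.1×10⁻⁶ × 139 = 268.6 MPa.
P = AEαΔT = 2800 × 113×10³ × 17.1×10⁻⁶ × 139 = 752.1 kN (tensile).

P ≈ 752 kN (tensile)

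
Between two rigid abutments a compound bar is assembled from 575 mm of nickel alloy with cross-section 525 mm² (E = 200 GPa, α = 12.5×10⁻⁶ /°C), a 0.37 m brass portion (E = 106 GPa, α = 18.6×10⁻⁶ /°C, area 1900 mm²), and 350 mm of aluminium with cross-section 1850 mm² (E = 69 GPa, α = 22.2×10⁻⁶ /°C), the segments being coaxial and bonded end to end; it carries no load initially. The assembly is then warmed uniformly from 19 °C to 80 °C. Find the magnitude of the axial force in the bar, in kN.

Free thermal expansion of the whole bar: Σ αᵢΔT Lᵢ = 12.5×10⁻⁶×61×575 + 18.6×10⁻⁶×61×370 + 22.2×10⁻⁶×61×350 = 1.332 mm.
The walls prevent any net length change, so an axial force P (same in every segment) develops. Compatibility: P · Σ Lᵢ/(AᵢEᵢ) = δ_free.
Σ Lᵢ/(AᵢEᵢ) = 575/(525×200×10³) + 370/(1900×106×10³) + 350/(1850×69×10³) = 1.006×10⁻⁵ mm/N.
Hence P = δ_free / Σ(L/AE) = 1.332/1.006×10⁻⁵ = 132.5 kN (compressive).

P ≈ 132 kN (compressive)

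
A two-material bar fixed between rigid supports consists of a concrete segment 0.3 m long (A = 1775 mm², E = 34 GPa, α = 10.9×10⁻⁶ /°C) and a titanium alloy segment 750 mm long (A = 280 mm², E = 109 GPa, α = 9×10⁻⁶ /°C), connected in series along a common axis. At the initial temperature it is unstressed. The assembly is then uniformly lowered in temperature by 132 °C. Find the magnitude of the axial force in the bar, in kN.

P ≈ 44.8 kN (tensile)

Free thermal contraction of the whole bar: Σ αᵢΔT Lᵢ = 10.9×10⁻⁶×132×300 + 9×10⁻⁶×132×750 = 1.323 mm.
The walls prevent any net length change, so an axial force P (same in every segment) develops. Compatibility: P · Σ Lᵢ/(AᵢEᵢ) = δ_free.
Σ Lᵢ/(AᵢEᵢ) = 300/(1775×34×10³) + 750/(280×109×10³) = 2.955×10⁻⁵ mm/N.
P = 1.323 / 2.955×10⁻⁵ = 44770 N = 44.77 kN, tensile.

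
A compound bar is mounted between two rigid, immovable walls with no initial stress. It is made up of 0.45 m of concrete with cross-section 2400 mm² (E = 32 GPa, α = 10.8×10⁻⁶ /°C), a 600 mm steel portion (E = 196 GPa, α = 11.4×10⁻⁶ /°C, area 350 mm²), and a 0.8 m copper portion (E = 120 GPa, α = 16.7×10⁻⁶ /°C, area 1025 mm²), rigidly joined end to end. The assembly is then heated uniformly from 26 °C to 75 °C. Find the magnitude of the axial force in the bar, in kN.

If the supports were absent, the total length change would be Σ αᵢΔT Lᵢ = 10.8×10⁻⁶×49×450 + 11.4×10⁻⁶×49×600 + 16.7×10⁻⁶×49×800 = 1.228 mm.
The walls prevent any net length change, so an axial force P (same in every segment) develops. Compatibility: P · Σ Lᵢ/(AᵢEᵢ) = δ_free.
Σ Lᵢ/(AᵢEᵢ) = 450/(2400×32×10³) + 600/(350×196×10³) + 800/(1025×120×10³) = 2.111×10⁻⁵ mm/N.
So P = 1.228 / 2.111×10⁻⁵ = 58.17 kN, compressive.

P ≈ 58.2 kN (compressive)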